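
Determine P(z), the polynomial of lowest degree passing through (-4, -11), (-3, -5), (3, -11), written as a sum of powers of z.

P(z) = -z^2 - z + 1

Newton's divided differences:
P[-4,-3] = (-5 - (-11)) / (-3 - (-4)) = 6
P[-3,3] = (-11 - (-5)) / (3 - (-3)) = -1
P[-4,-3,3] = (-1 - 6) / (3 - (-4)) = -1
P(z) = -11 + 6·(z + 4) + (-1)·(z + 4)(z + 3)
Expanding: P(z) = -z^2 - z + 1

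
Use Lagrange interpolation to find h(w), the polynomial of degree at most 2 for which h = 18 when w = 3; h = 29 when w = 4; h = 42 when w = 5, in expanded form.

h(w) = w^2 + 4w - 3

Build the Lagrange basis polynomials:
L_0(w) = (w - 4)(w - 5) / [2] = (1/2)w^2 - (9/2)w + 10
L_1(w) = (w - 3)(w - 5) / [-1] = -w^2 + 8w - 15
L_2(w) = (w - 3)(w - 4) / [2] = (1/2)w^2 - (7/2)w + 6
h(w) = 18·L_0 + 29·L_1 + 42·L_2
  18·L_0(w) = 9w^2 - 81w + 180
  29·L_1(w) = -29w^2 + 232w - 435
  42·L_2(w) = 21w^2 - 147w + 252
Adding term by term: w^2 + 4w - 3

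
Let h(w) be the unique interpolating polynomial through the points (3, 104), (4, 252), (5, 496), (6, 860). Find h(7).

1368

Evaluate each Lagrange basis at w = 7:
L_0(7) = (3)·(2)·(1)/[(-1)·(-2)·(-3)] = -1
L_1(7) = (4)·(2)·(1)/[(1)·(-1)·(-2)] = 4
L_2(7) = (4)·(3)·(1)/[(2)·(1)·(-1)] = -6
L_3(7) = (4)·(3)·(2)/[(3)·(2)·(1)] = 4
Sum: 104·(-1) + 252·(4) + 496·(-6) + 860·(4) = 1368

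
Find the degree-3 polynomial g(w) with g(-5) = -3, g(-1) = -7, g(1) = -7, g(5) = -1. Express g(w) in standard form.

g(w) = (1/120)w^3 + (5/24)w^2 - (1/120)w - 173/24

Newton's divided differences:
g[-5,-1] = (-7 - (-3)) / (-1 - (-5)) = -1
g[-1,1] = (-7 - (-7)) / (1 - (-1)) = 0
g[1,5] = (-1 - (-7)) / (5 - 1) = 3/2
g[-5,-1,1] = (0 - (-1)) / (1 - (-5)) = 1/6
g[-1,1,5] = (3/2 - 0) / (5 - (-1)) = 1/4
g[-5,-1,1,5] = (1/4 - 1/6) / (5 - (-5)) = 1/120
g(w) = -3 + (-1)·(w + 5) + (1/6)·(w + 5)(w + 1) + (1/120)·(w + 5)(w + 1)(w - 1)
Expanding: g(w) = (1/120)w^3 + (5/24)w^2 - (1/120)w - 173/24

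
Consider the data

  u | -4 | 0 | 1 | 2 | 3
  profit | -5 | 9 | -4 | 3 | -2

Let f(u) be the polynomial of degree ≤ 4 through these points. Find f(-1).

1684/35

Evaluate each Lagrange basis at u = -1:
L_0(-1) = (-1)·(-2)·(-3)·(-4)/[(-4)·(-5)·(-6)·(-7)] = 1/35
L_1(-1) = (3)·(-2)·(-3)·(-4)/[(4)·(-1)·(-2)·(-3)] = 3
L_2(-1) = (3)·(-1)·(-3)·(-4)/[(5)·(1)·(-1)·(-2)] = -18/5
L_3(-1) = (3)·(-1)·(-2)·(-4)/[(6)·(2)·(1)·(-1)] = 2
L_4(-1) = (3)·(-1)·(-2)·(-3)/[(7)·(3)·(2)·(1)] = -3/7
Sum: (-5)·(1/35) + 9·(3) + (-4)·(-18/5) + 3·(2) + (-2)·(-3/7) = 1684/35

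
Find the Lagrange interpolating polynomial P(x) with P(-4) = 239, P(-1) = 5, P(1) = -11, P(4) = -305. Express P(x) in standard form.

P(x) = -4x^3 - 2x^2 - 4x - 1

Build the Lagrange basis polynomials:
L_0(x) = (x + 1)(x - 1)(x - 4) / [-120] = -(1/120)x^3 + (1/30)x^2 + (1/120)x - 1/30
L_1(x) = (x + 4)(x - 1)(x - 4) / [30] = (1/30)x^3 - (1/30)x^2 - (8/15)x + 8/15
L_2(x) = (x + 4)(x + 1)(x - 4) / [-30] = -(1/30)x^3 - (1/30)x^2 + (8/15)x + 8/15
L_3(x) = (x + 4)(x + 1)(x - 1) / [120] = (1/120)x^3 + (1/30)x^2 - (1/120)x - 1/30
P(x) = 239·L_0 + 5·L_1 + (-11)·L_2 + (-305)·L_3
  239·L_0(x) = -(239/120)x^3 + (239/30)x^2 + (239/120)x - 239/30
  5·L_1(x) = (1/6)x^3 - (1/6)x^2 - (8/3)x + 8/3
  (-11)·L_2(x) = (11/30)x^3 + (11/30)x^2 - (88/15)x - 88/15
  (-305)·L_3(x) = -(61/24)x^3 - (61/6)x^2 + (61/24)x + 61/6
Adding term by term: -4x^3 - 2x^2 - 4x - 1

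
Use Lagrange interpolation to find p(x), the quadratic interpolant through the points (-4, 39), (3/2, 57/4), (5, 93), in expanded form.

p(x) = 3x^2 + 3x + 3

Build the Lagrange basis polynomials:
L_0(x) = (x - 3/2)(x - 5) / [99/2] = (2/99)x^2 - (13/99)x + 5/33
L_1(x) = (x + 4)(x - 5) / [-77/4] = -(4/77)x^2 + (4/77)x + 80/77
L_2(x) = (x + 4)(x - 3/2) / [63/2] = (2/63)x^2 + (5/63)x - 4/21
p(x) = 39·L_0 + (57/4)·L_1 + 93·L_2
  39·L_0(x) = (26/33)x^2 - (169/33)x + 65/11
  (57/4)·L_1(x) = -(57/77)x^2 + (57/77)x + 1140/77
  93·L_2(x) = (62/21)x^2 + (155/21)x - 124/7
Adding term by term: 3x^2 + 3x + 3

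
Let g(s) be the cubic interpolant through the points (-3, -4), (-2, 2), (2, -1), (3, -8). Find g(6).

Evaluate each Lagrange basis at s = 6:
L_0(6) = (8)·(4)·(3)/[(-1)·(-5)·(-6)] = -16/5
L_1(6) = (9)·(4)·(3)/[(1)·(-4)·(-5)] = 27/5
L_2(6) = (9)·(8)·(3)/[(5)·(4)·(-1)] = -54/5
L_3(6) = (9)·(8)·(4)/[(6)·(5)·(1)] = 48/5
Sum: (-4)·(-16/5) + 2·(27/5) + (-1)·(-54/5) + (-8)·(48/5) = -212/5

-212/5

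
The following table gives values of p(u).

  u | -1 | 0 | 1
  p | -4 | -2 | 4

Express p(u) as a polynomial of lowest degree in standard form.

p(u) = 2u^2 + 4u - 2

Build the Lagrange basis polynomials:
L_0(u) = u(u - 1) / [2] = (1/2)u^2 - (1/2)u
L_1(u) = (u + 1)(u - 1) / [-1] = -u^2 + 1
L_2(u) = (u + 1)u / [2] = (1/2)u^2 + (1/2)u
p(u) = (-4)·L_0 + (-2)·L_1 + 4·L_2
  (-4)·L_0(u) = -2u^2 + 2u
  (-2)·L_1(u) = 2u^2 - 2
  4·L_2(u) = 2u^2 + 2u
Adding term by term: 2u^2 + 4u - 2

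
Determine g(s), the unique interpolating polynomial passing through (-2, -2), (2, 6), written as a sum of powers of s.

g(s) = 2s + 2

Build the Lagrange basis polynomials:
L_0(s) = (s - 2) / [-4] = -(1/4)s + 1/2
L_1(s) = (s + 2) / [4] = (1/4)s + 1/2
g(s) = (-2)·L_0 + 6·L_1
  (-2)·L_0(s) = (1/2)s - 1
  6·L_1(s) = (3/2)s + 3
Adding term by term: 2s + 2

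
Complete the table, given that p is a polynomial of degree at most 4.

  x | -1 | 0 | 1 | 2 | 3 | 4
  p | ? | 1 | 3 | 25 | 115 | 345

-5

The 5 known values determine p uniquely (degree ≤ 4).
L_0(-1) = (-2)·(-3)·(-4)·(-5)/[(-1)·(-2)·(-3)·(-4)] = 5
L_1(-1) = (-1)·(-3)·(-4)·(-5)/[(1)·(-1)·(-2)·(-3)] = -10
L_2(-1) = (-1)·(-2)·(-4)·(-5)/[(2)·(1)·(-1)·(-2)] = 10
L_3(-1) = (-1)·(-2)·(-3)·(-5)/[(3)·(2)·(1)·(-1)] = -5
L_4(-1) = (-1)·(-2)·(-3)·(-4)/[(4)·(3)·(2)·(1)] = 1
Sum: 1·(5) + 3·(-10) + 25·(10) + 115·(-5) + 345·(1) = -5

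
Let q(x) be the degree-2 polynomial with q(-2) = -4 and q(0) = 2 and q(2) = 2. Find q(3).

Using Newton's divided-difference form:
q[-2,0] = (2 - (-4)) / (0 - (-2)) = 3
q[0,2] = (2 - 2) / (2 - 0) = 0
q[-2,0,2] = (0 - 3) / (2 - (-2)) = -3/4
q(3) = -4 + 3·(5) + (-3/4)·(5)·(3) = -1/4

-1/4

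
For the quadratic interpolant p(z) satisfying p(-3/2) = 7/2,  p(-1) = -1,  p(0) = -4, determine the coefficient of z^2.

The leading coefficient equals the top divided difference p[-3/2,-1,0].
p[-3/2,-1] = (-1 - 7/2) / (-1 - (-3/2)) = -9
p[-1,0] = (-4 - (-1)) / (0 - (-1)) = -3
p[-3/2,-1,0] = (-3 - (-9)) / (0 - (-3/2)) = 4

4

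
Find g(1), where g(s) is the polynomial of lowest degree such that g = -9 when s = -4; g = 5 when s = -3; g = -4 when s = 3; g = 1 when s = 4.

1

Evaluate each Lagrange basis at s = 1:
L_0(1) = (4)·(-2)·(-3)/[(-1)·(-7)·(-8)] = -3/7
L_1(1) = (5)·(-2)·(-3)/[(1)·(-6)·(-7)] = 5/7
L_2(1) = (5)·(4)·(-3)/[(7)·(6)·(-1)] = 10/7
L_3(1) = (5)·(4)·(-2)/[(8)·(7)·(1)] = -5/7
Sum: (-9)·(-3/7) + 5·(5/7) + (-4)·(10/7) + 1·(-5/7) = 1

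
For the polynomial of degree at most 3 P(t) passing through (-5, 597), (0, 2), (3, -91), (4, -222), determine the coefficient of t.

-4

Build the Lagrange basis polynomials:
L_0(t) = t(t - 3)(t - 4) / [-360] = -(1/360)t^3 + (7/360)t^2 - (1/30)t
L_1(t) = (t + 5)(t - 3)(t - 4) / [60] = (1/60)t^3 - (1/30)t^2 - (23/60)t + 1
L_2(t) = (t + 5)t(t - 4) / [-24] = -(1/24)t^3 - (1/24)t^2 + (5/6)t
L_3(t) = (t + 5)t(t - 3) / [36] = (1/36)t^3 + (1/18)t^2 - (5/12)t
P(t) = 597·L_0 + 2·L_1 + (-91)·L_2 + (-222)·L_3
Only the coefficient of t is needed; take it from each L_i and combine:
597·(-1/30) + 2·(-23/60) + (-91)·(5/6) + (-222)·(-5/12) = -4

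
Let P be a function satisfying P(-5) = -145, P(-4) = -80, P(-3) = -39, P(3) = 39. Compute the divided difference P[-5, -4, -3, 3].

1

P[-5,-4] = (-80 - (-145)) / (-4 - (-5)) = 65
P[-4,-3] = (-39 - (-80)) / (-3 - (-4)) = 41
P[-3,3] = (39 - (-39)) / (3 - (-3)) = 13
P[-5,-4,-3] = (41 - 65) / (-3 - (-5)) = -12
P[-4,-3,3] = (13 - 41) / (3 - (-4)) = -4
P[-5,-4,-3,3] = (-4 - (-12)) / (3 - (-5)) = 1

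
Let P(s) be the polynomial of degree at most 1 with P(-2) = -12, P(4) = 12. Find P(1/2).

Evaluate each Lagrange basis at s = 1/2:
L_0(1/2) = (-7/2)/[(-6)] = 7/12
L_1(1/2) = (5/2)/[(6)] = 5/12
Sum: (-12)·(7/12) + 12·(5/12) = -2

-2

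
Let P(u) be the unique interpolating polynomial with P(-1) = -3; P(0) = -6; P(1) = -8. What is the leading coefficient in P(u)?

The leading coefficient equals the top divided difference P[-1,0,1].
P[-1,0] = (-6 - (-3)) / (0 - (-1)) = -3
P[0,1] = (-8 - (-6)) / (1 - 0) = -2
P[-1,0,1] = (-2 - (-3)) / (1 - (-1)) = 1/2

1/2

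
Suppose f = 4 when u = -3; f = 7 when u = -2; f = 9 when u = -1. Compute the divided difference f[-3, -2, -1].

-1/2

f[-3,-2] = (7 - 4) / (-2 - (-3)) = 3
f[-2,-1] = (9 - 7) / (-1 - (-2)) = 2
f[-3,-2,-1] = (2 - 3) / (-1 - (-3)) = -1/2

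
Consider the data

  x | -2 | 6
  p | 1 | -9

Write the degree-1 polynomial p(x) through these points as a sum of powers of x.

Build the Lagrange basis polynomials:
L_0(x) = (x - 6) / [-8] = -(1/8)x + 3/4
L_1(x) = (x + 2) / [8] = (1/8)x + 1/4
p(x) = 1·L_0 + (-9)·L_1
  1·L_0(x) = -(1/8)x + 3/4
  (-9)·L_1(x) = -(9/8)x - 9/4
Adding term by term: -(5/4)x - 3/2

p(x) = -(5/4)x - 3/2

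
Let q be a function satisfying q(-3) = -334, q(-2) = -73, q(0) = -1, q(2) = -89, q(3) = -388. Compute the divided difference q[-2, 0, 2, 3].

q[-2,0] = (-1 - (-73)) / (0 - (-2)) = 36
q[0,2] = (-89 - (-1)) / (2 - 0) = -44
q[2,3] = (-388 - (-89)) / (3 - 2) = -299
q[-2,0,2] = (-44 - 36) / (2 - (-2)) = -20
q[0,2,3] = (-299 - (-44)) / (3 - 0) = -85
q[-2,0,2,3] = (-85 - (-20)) / (3 - (-2)) = -13

-13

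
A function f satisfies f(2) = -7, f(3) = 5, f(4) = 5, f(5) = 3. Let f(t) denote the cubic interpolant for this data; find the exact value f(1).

-41

Using Newton's divided-difference form:
f[2,3] = (5 - (-7)) / (3 - 2) = 12
f[3,4] = (5 - 5) / (4 - 3) = 0
f[4,5] = (3 - 5) / (5 - 4) = -2
f[2,3,4] = (0 - 12) / (4 - 2) = -6
f[3,4,5] = (-2 - 0) / (5 - 3) = -1
f[2,3,4,5] = (-1 - (-6)) / (5 - 2) = 5/3
f(1) = -7 + 12·(-1) + (-6)·(-1)·(-2) + (5/3)·(-1)·(-2)·(-3) = -41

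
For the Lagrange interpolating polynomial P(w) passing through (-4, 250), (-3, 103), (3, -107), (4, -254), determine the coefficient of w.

Build the Lagrange basis polynomials:
L_0(w) = (w + 3)(w - 3)(w - 4) / [-56] = -(1/56)w^3 + (1/14)w^2 + (9/56)w - 9/14
L_1(w) = (w + 4)(w - 3)(w - 4) / [42] = (1/42)w^3 - (1/14)w^2 - (8/21)w + 8/7
L_2(w) = (w + 4)(w + 3)(w - 4) / [-42] = -(1/42)w^3 - (1/14)w^2 + (8/21)w + 8/7
L_3(w) = (w + 4)(w + 3)(w - 3) / [56] = (1/56)w^3 + (1/14)w^2 - (9/56)w - 9/14
P(w) = 250·L_0 + 103·L_1 + (-107)·L_2 + (-254)·L_3
Only the coefficient of w is needed; take it from each L_i and combine:
250·(9/56) + 103·(-8/21) + (-107)·(8/21) + (-254)·(-9/56) = 1

1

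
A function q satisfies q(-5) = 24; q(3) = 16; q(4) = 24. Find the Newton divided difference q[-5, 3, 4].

q[-5,3] = (16 - 24) / (3 - (-5)) = -1
q[3,4] = (24 - 16) / (4 - 3) = 8
q[-5,3,4] = (8 - (-1)) / (4 - (-5)) = 1

1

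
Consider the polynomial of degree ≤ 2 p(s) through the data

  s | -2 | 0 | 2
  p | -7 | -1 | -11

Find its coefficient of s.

-1

Build the Lagrange basis polynomials:
L_0(s) = s(s - 2) / [8] = (1/8)s^2 - (1/4)s
L_1(s) = (s + 2)(s - 2) / [-4] = -(1/4)s^2 + 1
L_2(s) = (s + 2)s / [8] = (1/8)s^2 + (1/4)s
p(s) = (-7)·L_0 + (-1)·L_1 + (-11)·L_2
Only the coefficient of s is needed; take it from each L_i and combine:
(-7)·(-1/4) + (-1)·(0) + (-11)·(1/4) = -1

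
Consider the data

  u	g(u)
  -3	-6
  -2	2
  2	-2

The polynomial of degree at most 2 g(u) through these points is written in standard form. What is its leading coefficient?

-9/5

The leading coefficient equals the top divided difference g[-3,-2,2].
g[-3,-2] = (2 - (-6)) / (-2 - (-3)) = 8
g[-2,2] = (-2 - 2) / (2 - (-2)) = -1
g[-3,-2,2] = (-1 - 8) / (2 - (-3)) = -9/5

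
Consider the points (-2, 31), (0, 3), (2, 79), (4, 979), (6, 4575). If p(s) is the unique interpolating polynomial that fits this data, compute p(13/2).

Evaluate each Lagrange basis at s = 13/2:
L_0(13/2) = (13/2)·(9/2)·(5/2)·(1/2)/[(-2)·(-4)·(-6)·(-8)] = 195/2048
L_1(13/2) = (17/2)·(9/2)·(5/2)·(1/2)/[(2)·(-2)·(-4)·(-6)] = -255/512
L_2(13/2) = (17/2)·(13/2)·(5/2)·(1/2)/[(4)·(2)·(-2)·(-4)] = 1105/1024
L_3(13/2) = (17/2)·(13/2)·(9/2)·(1/2)/[(6)·(4)·(2)·(-2)] = -663/512
L_4(13/2) = (17/2)·(13/2)·(9/2)·(5/2)/[(8)·(6)·(4)·(2)] = 3315/2048
Sum: 31·(195/2048) + 3·(-255/512) + 79·(1105/1024) + 979·(-663/512) + 4575·(3315/2048) = 99589/16

99589/16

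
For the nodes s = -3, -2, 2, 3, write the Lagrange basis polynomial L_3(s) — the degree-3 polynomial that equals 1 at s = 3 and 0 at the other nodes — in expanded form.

L_3(s) = (s + 3)(s + 2)(s - 2) / [(6)·(5)·(1)]
       = (s^3 + 3s^2 - 4s - 12) / (30)

L_3(s) = (1/30)s^3 + (1/10)s^2 - (2/15)s - 2/5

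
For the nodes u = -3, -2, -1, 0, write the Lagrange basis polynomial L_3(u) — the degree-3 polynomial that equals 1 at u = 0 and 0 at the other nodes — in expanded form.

L_3(u) = (u + 3)(u + 2)(u + 1) / [(3)·(2)·(1)]
       = (u^3 + 6u^2 + 11u + 6) / (6)

L_3(u) = (1/6)u^3 + u^2 + (11/6)u + 1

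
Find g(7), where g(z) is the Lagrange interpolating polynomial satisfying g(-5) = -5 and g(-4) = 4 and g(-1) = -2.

Evaluate each Lagrange basis at z = 7:
L_0(7) = (11)·(8)/[(-1)·(-4)] = 22
L_1(7) = (12)·(8)/[(1)·(-3)] = -32
L_2(7) = (12)·(11)/[(4)·(3)] = 11
Sum: (-5)·(22) + 4·(-32) + (-2)·(11) = -260

-260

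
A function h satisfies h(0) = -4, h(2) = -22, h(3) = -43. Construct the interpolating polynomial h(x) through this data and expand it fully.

h(x) = -4x^2 - x - 4

Newton's divided differences:
h[0,2] = (-22 - (-4)) / (2 - 0) = -9
h[2,3] = (-43 - (-22)) / (3 - 2) = -21
h[0,2,3] = (-21 - (-9)) / (3 - 0) = -4
h(x) = -4 + (-9)·x + (-4)·x(x - 2)
Expanding: h(x) = -4x^2 - x - 4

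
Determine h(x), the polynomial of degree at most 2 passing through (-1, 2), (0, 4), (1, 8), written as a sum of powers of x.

h(x) = x^2 + 3x + 4

Newton's divided differences:
h[-1,0] = (4 - 2) / (0 - (-1)) = 2
h[0,1] = (8 - 4) / (1 - 0) = 4
h[-1,0,1] = (4 - 2) / (1 - (-1)) = 1
h(x) = 2 + 2·(x + 1) + 1·(x + 1)x
Expanding: h(x) = x^2 + 3x + 4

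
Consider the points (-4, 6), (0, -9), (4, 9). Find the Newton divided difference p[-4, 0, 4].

33/32

p[-4,0] = (-9 - 6) / (0 - (-4)) = -15/4
p[0,4] = (9 - (-9)) / (4 - 0) = 9/2
p[-4,0,4] = (9/2 - (-15/4)) / (4 - (-4)) = 33/32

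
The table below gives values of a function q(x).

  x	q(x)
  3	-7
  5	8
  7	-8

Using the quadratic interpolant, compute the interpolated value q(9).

Evaluate each Lagrange basis at x = 9:
L_0(9) = (4)·(2)/[(-2)·(-4)] = 1
L_1(9) = (6)·(2)/[(2)·(-2)] = -3
L_2(9) = (6)·(4)/[(4)·(2)] = 3
Sum: (-7)·(1) + 8·(-3) + (-8)·(3) = -55

-55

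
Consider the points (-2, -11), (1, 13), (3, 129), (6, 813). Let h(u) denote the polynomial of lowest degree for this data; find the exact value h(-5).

Using Newton's divided-difference form:
h[-2,1] = (13 - (-11)) / (1 - (-2)) = 8
h[1,3] = (129 - 13) / (3 - 1) = 58
h[3,6] = (813 - 129) / (6 - 3) = 228
h[-2,1,3] = (58 - 8) / (3 - (-2)) = 10
h[1,3,6] = (228 - 58) / (6 - 1) = 34
h[-2,1,3,6] = (34 - 10) / (6 - (-2)) = 3
h(-5) = -11 + 8·(-3) + 10·(-3)·(-6) + 3·(-3)·(-6)·(-8) = -287

-287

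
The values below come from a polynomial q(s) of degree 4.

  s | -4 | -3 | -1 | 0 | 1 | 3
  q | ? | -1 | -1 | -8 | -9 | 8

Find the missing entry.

-443/12

The 5 known values determine q uniquely (degree ≤ 4).
Evaluate each Lagrange basis at s = -4:
L_0(-4) = (-3)·(-4)·(-5)·(-7)/[(-2)·(-3)·(-4)·(-6)] = 35/12
L_1(-4) = (-1)·(-4)·(-5)·(-7)/[(2)·(-1)·(-2)·(-4)] = -35/4
L_2(-4) = (-1)·(-3)·(-5)·(-7)/[(3)·(1)·(-1)·(-3)] = 35/3
L_3(-4) = (-1)·(-3)·(-4)·(-7)/[(4)·(2)·(1)·(-2)] = -21/4
L_4(-4) = (-1)·(-3)·(-4)·(-5)/[(6)·(4)·(3)·(2)] = 5/12
Sum: (-1)·(35/12) + (-1)·(-35/4) + (-8)·(35/3) + (-9)·(-21/4) + 8·(5/12) = -443/12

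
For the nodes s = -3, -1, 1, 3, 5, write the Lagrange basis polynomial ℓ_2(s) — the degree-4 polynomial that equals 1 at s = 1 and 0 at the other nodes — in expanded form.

ℓ_2(s) = (s + 3)(s + 1)(s - 3)(s - 5) / [(4)·(2)·(-2)·(-4)]
       = (s^4 - 4s^3 - 14s^2 + 36s + 45) / (64)

ℓ_2(s) = (1/64)s^4 - (1/16)s^3 - (7/32)s^2 + (9/16)s + 45/64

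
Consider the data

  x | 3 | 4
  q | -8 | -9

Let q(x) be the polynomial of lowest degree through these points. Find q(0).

-5

L_0(0) = (-4)/[(-1)] = 4
L_1(0) = (-3)/[(1)] = -3
Sum: (-8)·(4) + (-9)·(-3) = -5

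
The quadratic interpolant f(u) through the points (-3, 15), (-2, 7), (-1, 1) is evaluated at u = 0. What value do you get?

-3

Using Newton's divided-difference form:
f[-3,-2] = (7 - 15) / (-2 - (-3)) = -8
f[-2,-1] = (1 - 7) / (-1 - (-2)) = -6
f[-3,-2,-1] = (-6 - (-8)) / (-1 - (-3)) = 1
f(0) = 15 + (-8)·(3) + 1·(3)·(2) = -3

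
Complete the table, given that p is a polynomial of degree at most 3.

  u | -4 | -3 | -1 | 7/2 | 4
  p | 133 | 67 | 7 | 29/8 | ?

-3

The 4 known values determine p uniquely (degree ≤ 3).
Evaluate each Lagrange basis at u = 4:
L_0(4) = (7)·(5)·(1/2)/[(-1)·(-3)·(-15/2)] = -7/9
L_1(4) = (8)·(5)·(1/2)/[(1)·(-2)·(-13/2)] = 20/13
L_2(4) = (8)·(7)·(1/2)/[(3)·(2)·(-9/2)] = -28/27
L_3(4) = (8)·(7)·(5)/[(15/2)·(13/2)·(9/2)] = 448/351
Sum: 133·(-7/9) + 67·(20/13) + 7·(-28/27) + 29/8·(448/351) = -3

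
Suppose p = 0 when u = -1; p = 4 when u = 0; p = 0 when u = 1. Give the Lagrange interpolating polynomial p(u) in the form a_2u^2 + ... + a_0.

L_0(u) = u(u - 1) / [2] = (1/2)u^2 - (1/2)u
L_1(u) = (u + 1)(u - 1) / [-1] = -u^2 + 1
L_2(u) = (u + 1)u / [2] = (1/2)u^2 + (1/2)u
p(u) = 0·L_0 + 4·L_1 + 0·L_2
  0·L_0(u) = 0
  4·L_1(u) = -4u^2 + 4
  0·L_2(u) = 0
Adding term by term: -4u^2 + 4

p(u) = -4u^2 + 4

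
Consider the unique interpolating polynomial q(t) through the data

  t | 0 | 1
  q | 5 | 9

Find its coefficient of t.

L_0(t) = (t - 1) / [-1] = -t + 1
L_1(t) = t / [1] = t
q(t) = 5·L_0 + 9·L_1
Only the coefficient of t is needed; take it from each L_i and combine:
5·(-1) + 9·(1) = 4

4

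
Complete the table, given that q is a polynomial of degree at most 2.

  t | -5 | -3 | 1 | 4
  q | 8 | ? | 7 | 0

The 3 known values determine q uniquely (degree ≤ 2).
L_0(-3) = (-4)·(-7)/[(-6)·(-9)] = 14/27
L_1(-3) = (2)·(-7)/[(6)·(-3)] = 7/9
L_2(-3) = (2)·(-4)/[(9)·(3)] = -8/27
Sum: 8·(14/27) + 7·(7/9) + 0 = 259/27

259/27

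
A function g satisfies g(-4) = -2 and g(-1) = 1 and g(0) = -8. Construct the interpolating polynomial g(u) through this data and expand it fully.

g(u) = -(5/2)u^2 - (23/2)u - 8

L_0(u) = (u + 1)u / [12] = (1/12)u^2 + (1/12)u
L_1(u) = (u + 4)u / [-3] = -(1/3)u^2 - (4/3)u
L_2(u) = (u + 4)(u + 1) / [4] = (1/4)u^2 + (5/4)u + 1
g(u) = (-2)·L_0 + 1·L_1 + (-8)·L_2
  (-2)·L_0(u) = -(1/6)u^2 - (1/6)u
  1·L_1(u) = -(1/3)u^2 - (4/3)u
  (-8)·L_2(u) = -2u^2 - 10u - 8
Adding term by term: -(5/2)u^2 - (23/2)u - 8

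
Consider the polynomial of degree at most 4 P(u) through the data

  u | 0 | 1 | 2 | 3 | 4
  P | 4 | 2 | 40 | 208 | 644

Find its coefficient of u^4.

2

L_0(u) = (u - 1)(u - 2)(u - 3)(u - 4) / [24] = (1/24)u^4 - (5/12)u^3 + (35/24)u^2 - (25/12)u + 1
L_1(u) = u(u - 2)(u - 3)(u - 4) / [-6] = -(1/6)u^4 + (3/2)u^3 - (13/3)u^2 + 4u
L_2(u) = u(u - 1)(u - 3)(u - 4) / [4] = (1/4)u^4 - 2u^3 + (19/4)u^2 - 3u
L_3(u) = u(u - 1)(u - 2)(u - 4) / [-6] = -(1/6)u^4 + (7/6)u^3 - (7/3)u^2 + (4/3)u
L_4(u) = u(u - 1)(u - 2)(u - 3) / [24] = (1/24)u^4 - (1/4)u^3 + (11/24)u^2 - (1/4)u
P(u) = 4·L_0 + 2·L_1 + 40·L_2 + 208·L_3 + 644·L_4
Only the coefficient of u^4 is needed; take it from each L_i and combine:
4·(1/24) + 2·(-1/6) + 40·(1/4) + 208·(-1/6) + 644·(1/24) = 2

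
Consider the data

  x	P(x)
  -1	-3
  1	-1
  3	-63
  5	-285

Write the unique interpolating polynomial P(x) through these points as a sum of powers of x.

Newton's divided differences:
P[-1,1] = (-1 - (-3)) / (1 - (-1)) = 1
P[1,3] = (-63 - (-1)) / (3 - 1) = -31
P[3,5] = (-285 - (-63)) / (5 - 3) = -111
P[-1,1,3] = (-31 - 1) / (3 - (-1)) = -8
P[1,3,5] = (-111 - (-31)) / (5 - 1) = -20
P[-1,1,3,5] = (-20 - (-8)) / (5 - (-1)) = -2
P(x) = -3 + 1·(x + 1) + (-8)·(x + 1)(x - 1) + (-2)·(x + 1)(x - 1)(x - 3)
Expanding: P(x) = -2x^3 - 2x^2 + 3x

P(x) = -2x^3 - 2x^2 + 3x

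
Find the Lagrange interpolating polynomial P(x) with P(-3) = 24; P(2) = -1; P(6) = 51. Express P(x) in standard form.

P(x) = 2x^2 - 3x - 3

Build the Lagrange basis polynomials:
L_0(x) = (x - 2)(x - 6) / [45] = (1/45)x^2 - (8/45)x + 4/15
L_1(x) = (x + 3)(x - 6) / [-20] = -(1/20)x^2 + (3/20)x + 9/10
L_2(x) = (x + 3)(x - 2) / [36] = (1/36)x^2 + (1/36)x - 1/6
P(x) = 24·L_0 + (-1)·L_1 + 51·L_2
  24·L_0(x) = (8/15)x^2 - (64/15)x + 32/5
  (-1)·L_1(x) = (1/20)x^2 - (3/20)x - 9/10
  51·L_2(x) = (17/12)x^2 + (17/12)x - 17/2
Adding term by term: 2x^2 - 3x - 3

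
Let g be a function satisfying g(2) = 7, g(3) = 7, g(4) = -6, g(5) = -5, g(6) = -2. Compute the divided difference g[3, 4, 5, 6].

g[3,4] = (-6 - 7) / (4 - 3) = -13
g[4,5] = (-5 - (-6)) / (5 - 4) = 1
g[5,6] = (-2 - (-5)) / (6 - 5) = 3
g[3,4,5] = (1 - (-13)) / (5 - 3) = 7
g[4,5,6] = (3 - 1) / (6 - 4) = 1
g[3,4,5,6] = (1 - 7) / (6 - 3) = -2

-2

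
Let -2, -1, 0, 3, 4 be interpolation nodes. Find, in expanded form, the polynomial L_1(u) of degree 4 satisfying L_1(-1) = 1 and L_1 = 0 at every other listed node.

L_1(u) = (u + 2)u(u - 3)(u - 4) / [(1)·(-1)·(-4)·(-5)]
       = (u^4 - 5u^3 - 2u^2 + 24u) / (-20)

L_1(u) = -(1/20)u^4 + (1/4)u^3 + (1/10)u^2 - (6/5)u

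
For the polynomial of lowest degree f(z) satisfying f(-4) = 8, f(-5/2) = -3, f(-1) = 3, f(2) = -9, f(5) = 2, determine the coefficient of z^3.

Build the Lagrange basis polynomials:
L_0(z) = (z + 5/2)(z + 1)(z - 2)(z - 5) / [243] = (1/243)z^4 - (7/486)z^3 - (4/81)z^2 + (35/486)z + 25/243
L_1(z) = (z + 4)(z + 1)(z - 2)(z - 5) / [-1215/16] = -(16/1215)z^4 + (32/1215)z^3 + (112/405)z^2 - (352/1215)z - 128/243
L_2(z) = (z + 4)(z + 5/2)(z - 2)(z - 5) / [81] = (1/81)z^4 - (1/162)z^3 - (17/54)z^2 - (5/81)z + 100/81
L_3(z) = (z + 4)(z + 5/2)(z + 1)(z - 5) / [-243] = -(1/243)z^4 - (5/486)z^3 + (7/81)z^2 + (145/486)z + 50/243
L_4(z) = (z + 4)(z + 5/2)(z + 1)(z - 2) / [1215] = (1/1215)z^4 + (11/2430)z^3 + (1/810)z^2 - (23/1215)z - 4/243
f(z) = 8·L_0 + (-3)·L_1 + 3·L_2 + (-9)·L_3 + 2·L_4
Only the coefficient of z^3 is needed; take it from each L_i and combine:
8·(-7/486) + (-3)·(32/1215) + 3·(-1/162) + (-9)·(-5/486) + 2·(11/2430) = -1/9

-1/9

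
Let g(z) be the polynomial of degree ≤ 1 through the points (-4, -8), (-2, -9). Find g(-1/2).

Evaluate each Lagrange basis at z = -1/2:
L_0(-1/2) = (3/2)/[(-2)] = -3/4
L_1(-1/2) = (7/2)/[(2)] = 7/4
Sum: (-8)·(-3/4) + (-9)·(7/4) = -39/4

-39/4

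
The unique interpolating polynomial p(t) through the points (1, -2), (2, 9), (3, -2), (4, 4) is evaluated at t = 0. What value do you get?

Evaluate each Lagrange basis at t = 0:
L_0(0) = (-2)·(-3)·(-4)/[(-1)·(-2)·(-3)] = 4
L_1(0) = (-1)·(-3)·(-4)/[(1)·(-1)·(-2)] = -6
L_2(0) = (-1)·(-2)·(-4)/[(2)·(1)·(-1)] = 4
L_3(0) = (-1)·(-2)·(-3)/[(3)·(2)·(1)] = -1
Sum: (-2)·(4) + 9·(-6) + (-2)·(4) + 4·(-1) = -74

-74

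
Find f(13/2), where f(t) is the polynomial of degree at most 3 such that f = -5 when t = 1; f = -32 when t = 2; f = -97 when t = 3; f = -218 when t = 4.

-7069/8

Evaluate each Lagrange basis at t = 13/2:
L_0(13/2) = (9/2)·(7/2)·(5/2)/[(-1)·(-2)·(-3)] = -105/16
L_1(13/2) = (11/2)·(7/2)·(5/2)/[(1)·(-1)·(-2)] = 385/16
L_2(13/2) = (11/2)·(9/2)·(5/2)/[(2)·(1)·(-1)] = -495/16
L_3(13/2) = (11/2)·(9/2)·(7/2)/[(3)·(2)·(1)] = 231/16
Sum: (-5)·(-105/16) + (-32)·(385/16) + (-97)·(-495/16) + (-218)·(231/16) = -7069/8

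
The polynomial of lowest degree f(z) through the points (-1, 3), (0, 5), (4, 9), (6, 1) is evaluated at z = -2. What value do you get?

L_0(-2) = (-2)·(-6)·(-8)/[(-1)·(-5)·(-7)] = 96/35
L_1(-2) = (-1)·(-6)·(-8)/[(1)·(-4)·(-6)] = -2
L_2(-2) = (-1)·(-2)·(-8)/[(5)·(4)·(-2)] = 2/5
L_3(-2) = (-1)·(-2)·(-6)/[(7)·(6)·(2)] = -1/7
Sum: 3·(96/35) + 5·(-2) + 9·(2/5) + 1·(-1/7) = 59/35

59/35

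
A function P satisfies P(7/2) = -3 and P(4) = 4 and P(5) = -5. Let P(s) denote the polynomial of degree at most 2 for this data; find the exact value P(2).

-70

L_0(2) = (-2)·(-3)/[(-1/2)·(-3/2)] = 8
L_1(2) = (-3/2)·(-3)/[(1/2)·(-1)] = -9
L_2(2) = (-3/2)·(-2)/[(3/2)·(1)] = 2
Sum: (-3)·(8) + 4·(-9) + (-5)·(2) = -70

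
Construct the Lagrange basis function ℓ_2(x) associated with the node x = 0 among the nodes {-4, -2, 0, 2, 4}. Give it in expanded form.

ℓ_2(x) = (x + 4)(x + 2)(x - 2)(x - 4) / [(4)·(2)·(-2)·(-4)]
       = (x^4 - 20x^2 + 64) / (64)

ℓ_2(x) = (1/64)x^4 - (5/16)x^2 + 1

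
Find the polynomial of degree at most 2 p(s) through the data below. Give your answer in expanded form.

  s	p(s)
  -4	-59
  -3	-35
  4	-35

Newton's divided differences:
p[-4,-3] = (-35 - (-59)) / (-3 - (-4)) = 24
p[-3,4] = (-35 - (-35)) / (4 - (-3)) = 0
p[-4,-3,4] = (0 - 24) / (4 - (-4)) = -3
p(s) = -59 + 24·(s + 4) + (-3)·(s + 4)(s + 3)
Expanding: p(s) = -3s^2 + 3s + 1

p(s) = -3s^2 + 3s + 1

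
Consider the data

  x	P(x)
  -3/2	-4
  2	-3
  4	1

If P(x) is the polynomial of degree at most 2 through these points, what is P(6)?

577/77

Using Newton's divided-difference form:
P[-3/2,2] = (-3 - (-4)) / (2 - (-3/2)) = 2/7
P[2,4] = (1 - (-3)) / (4 - 2) = 2
P[-3/2,2,4] = (2 - 2/7) / (4 - (-3/2)) = 24/77
P(6) = -4 + (2/7)·(15/2) + (24/77)·(15/2)·(4) = 577/77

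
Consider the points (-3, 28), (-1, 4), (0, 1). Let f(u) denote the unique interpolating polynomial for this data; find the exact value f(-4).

L_0(-4) = (-3)·(-4)/[(-2)·(-3)] = 2
L_1(-4) = (-1)·(-4)/[(2)·(-1)] = -2
L_2(-4) = (-1)·(-3)/[(3)·(1)] = 1
Sum: 28·(2) + 4·(-2) + 1·(1) = 49

49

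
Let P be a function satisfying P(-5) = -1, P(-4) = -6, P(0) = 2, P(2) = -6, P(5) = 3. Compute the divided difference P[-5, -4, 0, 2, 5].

32/525

P[-5,-4] = (-6 - (-1)) / (-4 - (-5)) = -5
P[-4,0] = (2 - (-6)) / (0 - (-4)) = 2
P[0,2] = (-6 - 2) / (2 - 0) = -4
P[2,5] = (3 - (-6)) / (5 - 2) = 3
P[-5,-4,0] = (2 - (-5)) / (0 - (-5)) = 7/5
P[-4,0,2] = (-4 - 2) / (2 - (-4)) = -1
P[0,2,5] = (3 - (-4)) / (5 - 0) = 7/5
P[-5,-4,0,2] = (-1 - 7/5) / (2 - (-5)) = -12/35
P[-4,0,2,5] = (7/5 - (-1)) / (5 - (-4)) = 4/15
P[-5,-4,0,2,5] = (4/15 - (-12/35)) / (5 - (-5)) = 32/525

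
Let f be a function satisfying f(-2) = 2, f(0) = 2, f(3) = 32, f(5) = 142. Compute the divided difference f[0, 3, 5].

f[0,3] = (32 - 2) / (3 - 0) = 10
f[3,5] = (142 - 32) / (5 - 3) = 55
f[0,3,5] = (55 - 10) / (5 - 0) = 9

9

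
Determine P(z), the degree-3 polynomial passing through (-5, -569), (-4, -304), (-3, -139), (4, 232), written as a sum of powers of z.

Newton's divided differences:
P[-5,-4] = (-304 - (-569)) / (-4 - (-5)) = 265
P[-4,-3] = (-139 - (-304)) / (-3 - (-4)) = 165
P[-3,4] = (232 - (-139)) / (4 - (-3)) = 53
P[-5,-4,-3] = (165 - 265) / (-3 - (-5)) = -50
P[-4,-3,4] = (53 - 165) / (4 - (-4)) = -14
P[-5,-4,-3,4] = (-14 - (-50)) / (4 - (-5)) = 4
P(z) = -569 + 265·(z + 5) + (-50)·(z + 5)(z + 4) + 4·(z + 5)(z + 4)(z + 3)
Expanding: P(z) = 4z^3 - 2z^2 + 3z - 4

P(z) = 4z^3 - 2z^2 + 3z - 4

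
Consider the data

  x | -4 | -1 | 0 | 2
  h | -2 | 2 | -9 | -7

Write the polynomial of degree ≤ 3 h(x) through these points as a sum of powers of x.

h(x) = (85/72)x^3 + (203/72)x^2 - (337/36)x - 9

Newton's divided differences:
h[-4,-1] = (2 - (-2)) / (-1 - (-4)) = 4/3
h[-1,0] = (-9 - 2) / (0 - (-1)) = -11
h[0,2] = (-7 - (-9)) / (2 - 0) = 1
h[-4,-1,0] = (-11 - 4/3) / (0 - (-4)) = -37/12
h[-1,0,2] = (1 - (-11)) / (2 - (-1)) = 4
h[-4,-1,0,2] = (4 - (-37/12)) / (2 - (-4)) = 85/72
h(x) = -2 + (4/3)·(x + 4) + (-37/12)·(x + 4)(x + 1) + (85/72)·(x + 4)(x + 1)x
Expanding: h(x) = (85/72)x^3 + (203/72)x^2 - (337/36)x - 9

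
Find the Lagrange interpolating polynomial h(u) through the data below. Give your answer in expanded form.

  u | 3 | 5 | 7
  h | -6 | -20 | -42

Build the Lagrange basis polynomials:
L_0(u) = (u - 5)(u - 7) / [8] = (1/8)u^2 - (3/2)u + 35/8
L_1(u) = (u - 3)(u - 7) / [-4] = -(1/4)u^2 + (5/2)u - 21/4
L_2(u) = (u - 3)(u - 5) / [8] = (1/8)u^2 - u + 15/8
h(u) = (-6)·L_0 + (-20)·L_1 + (-42)·L_2
  (-6)·L_0(u) = -(3/4)u^2 + 9u - 105/4
  (-20)·L_1(u) = 5u^2 - 50u + 105
  (-42)·L_2(u) = -(21/4)u^2 + 42u - 315/4
Adding term by term: -u^2 + u

h(u) = -u^2 + u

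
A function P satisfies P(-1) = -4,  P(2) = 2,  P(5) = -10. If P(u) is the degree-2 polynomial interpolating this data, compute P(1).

Using Newton's divided-difference form:
P[-1,2] = (2 - (-4)) / (2 - (-1)) = 2
P[2,5] = (-10 - 2) / (5 - 2) = -4
P[-1,2,5] = (-4 - 2) / (5 - (-1)) = -1
P(1) = -4 + 2·(2) + (-1)·(2)·(-1) = 2

2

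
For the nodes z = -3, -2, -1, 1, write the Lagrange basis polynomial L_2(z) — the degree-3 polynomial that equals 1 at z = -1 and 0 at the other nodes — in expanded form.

L_2(z) = -(1/4)z^3 - z^2 - (1/4)z + 3/2

L_2(z) = (z + 3)(z + 2)(z - 1) / [(2)·(1)·(-2)]
       = (z^3 + 4z^2 + z - 6) / (-4)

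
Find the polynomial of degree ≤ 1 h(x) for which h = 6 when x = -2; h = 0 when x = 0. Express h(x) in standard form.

Build the Lagrange basis polynomials:
L_0(x) = x / [-2] = -(1/2)x
L_1(x) = (x + 2) / [2] = (1/2)x + 1
h(x) = 6·L_0 + 0·L_1
  6·L_0(x) = -3x
  0·L_1(x) = 0
Adding term by term: -3x

h(x) = -3x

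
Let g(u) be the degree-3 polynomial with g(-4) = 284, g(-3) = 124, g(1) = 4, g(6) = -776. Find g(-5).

544

L_0(-5) = (-2)·(-6)·(-11)/[(-1)·(-5)·(-10)] = 66/25
L_1(-5) = (-1)·(-6)·(-11)/[(1)·(-4)·(-9)] = -11/6
L_2(-5) = (-1)·(-2)·(-11)/[(5)·(4)·(-5)] = 11/50
L_3(-5) = (-1)·(-2)·(-6)/[(10)·(9)·(5)] = -2/75
Sum: 284·(66/25) + 124·(-11/6) + 4·(11/50) + (-776)·(-2/75) = 544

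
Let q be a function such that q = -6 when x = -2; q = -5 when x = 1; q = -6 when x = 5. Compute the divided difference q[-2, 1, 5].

q[-2,1] = (-5 - (-6)) / (1 - (-2)) = 1/3
q[1,5] = (-6 - (-5)) / (5 - 1) = -1/4
q[-2,1,5] = (-1/4 - 1/3) / (5 - (-2)) = -1/12

-1/12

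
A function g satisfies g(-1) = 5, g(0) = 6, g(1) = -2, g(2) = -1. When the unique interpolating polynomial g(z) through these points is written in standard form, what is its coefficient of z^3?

3

Build the Lagrange basis polynomials:
L_0(z) = z(z - 1)(z - 2) / [-6] = -(1/6)z^3 + (1/2)z^2 - (1/3)z
L_1(z) = (z + 1)(z - 1)(z - 2) / [2] = (1/2)z^3 - z^2 - (1/2)z + 1
L_2(z) = (z + 1)z(z - 2) / [-2] = -(1/2)z^3 + (1/2)z^2 + z
L_3(z) = (z + 1)z(z - 1) / [6] = (1/6)z^3 - (1/6)z
g(z) = 5·L_0 + 6·L_1 + (-2)·L_2 + (-1)·L_3
Only the coefficient of z^3 is needed; take it from each L_i and combine:
5·(-1/6) + 6·(1/2) + (-2)·(-1/2) + (-1)·(1/6) = 3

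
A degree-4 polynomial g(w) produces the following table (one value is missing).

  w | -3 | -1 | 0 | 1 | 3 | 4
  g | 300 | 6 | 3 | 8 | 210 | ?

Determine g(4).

The 5 known values determine g uniquely (degree ≤ 4).
Evaluate each Lagrange basis at w = 4:
L_0(4) = (5)·(4)·(3)·(1)/[(-2)·(-3)·(-4)·(-6)] = 5/12
L_1(4) = (7)·(4)·(3)·(1)/[(2)·(-1)·(-2)·(-4)] = -21/4
L_2(4) = (7)·(5)·(3)·(1)/[(3)·(1)·(-1)·(-3)] = 35/3
L_3(4) = (7)·(5)·(4)·(1)/[(4)·(2)·(1)·(-2)] = -35/4
L_4(4) = (7)·(5)·(4)·(3)/[(6)·(4)·(3)·(2)] = 35/12
Sum: 300·(5/12) + 6·(-21/4) + 3·(35/3) + 8·(-35/4) + 210·(35/12) = 671

671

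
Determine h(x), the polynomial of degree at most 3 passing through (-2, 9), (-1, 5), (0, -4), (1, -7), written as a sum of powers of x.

h(x) = (11/6)x^3 + 3x^2 - (47/6)x - 4

Newton's divided differences:
h[-2,-1] = (5 - 9) / (-1 - (-2)) = -4
h[-1,0] = (-4 - 5) / (0 - (-1)) = -9
h[0,1] = (-7 - (-4)) / (1 - 0) = -3
h[-2,-1,0] = (-9 - (-4)) / (0 - (-2)) = -5/2
h[-1,0,1] = (-3 - (-9)) / (1 - (-1)) = 3
h[-2,-1,0,1] = (3 - (-5/2)) / (1 - (-2)) = 11/6
h(x) = 9 + (-4)·(x + 2) + (-5/2)·(x + 2)(x + 1) + (11/6)·(x + 2)(x + 1)x
Expanding: h(x) = (11/6)x^3 + 3x^2 - (47/6)x - 4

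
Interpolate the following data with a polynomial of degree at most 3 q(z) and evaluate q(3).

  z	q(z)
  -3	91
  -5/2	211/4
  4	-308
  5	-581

Using Newton's divided-difference form:
q[-3,-5/2] = (211/4 - 91) / (-5/2 - (-3)) = -153/2
q[-5/2,4] = (-308 - 211/4) / (4 - (-5/2)) = -111/2
q[4,5] = (-581 - (-308)) / (5 - 4) = -273
q[-3,-5/2,4] = (-111/2 - (-153/2)) / (4 - (-3)) = 3
q[-5/2,4,5] = (-273 - (-111/2)) / (5 - (-5/2)) = -29
q[-3,-5/2,4,5] = (-29 - 3) / (5 - (-3)) = -4
q(3) = 91 + (-153/2)·(6) + 3·(6)·(11/2) + (-4)·(6)·(11/2)·(-1) = -137

-137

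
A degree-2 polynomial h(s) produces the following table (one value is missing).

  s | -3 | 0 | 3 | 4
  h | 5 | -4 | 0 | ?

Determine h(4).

38/9

The 3 known values determine h uniquely (degree ≤ 2).
Evaluate each Lagrange basis at s = 4:
L_0(4) = (4)·(1)/[(-3)·(-6)] = 2/9
L_1(4) = (7)·(1)/[(3)·(-3)] = -7/9
L_2(4) = (7)·(4)/[(6)·(3)] = 14/9
Sum: 5·(2/9) + (-4)·(-7/9) + 0 = 38/9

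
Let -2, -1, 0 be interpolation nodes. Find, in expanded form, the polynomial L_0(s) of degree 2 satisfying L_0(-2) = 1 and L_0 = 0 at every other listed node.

L_0(s) = (s + 1)s / [(-1)·(-2)]
       = (s^2 + s) / (2)

L_0(s) = (1/2)s^2 + (1/2)s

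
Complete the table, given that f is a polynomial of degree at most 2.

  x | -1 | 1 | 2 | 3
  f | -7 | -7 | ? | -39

The 3 known values determine f uniquely (degree ≤ 2).
Evaluate each Lagrange basis at x = 2:
L_0(2) = (1)·(-1)/[(-2)·(-4)] = -1/8
L_1(2) = (3)·(-1)/[(2)·(-2)] = 3/4
L_2(2) = (3)·(1)/[(4)·(2)] = 3/8
Sum: (-7)·(-1/8) + (-7)·(3/4) + (-39)·(3/8) = -19

-19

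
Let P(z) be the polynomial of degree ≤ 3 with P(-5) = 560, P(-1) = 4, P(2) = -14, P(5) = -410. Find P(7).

-1204

L_0(7) = (8)·(5)·(2)/[(-4)·(-7)·(-10)] = -2/7
L_1(7) = (12)·(5)·(2)/[(4)·(-3)·(-6)] = 5/3
L_2(7) = (12)·(8)·(2)/[(7)·(3)·(-3)] = -64/21
L_3(7) = (12)·(8)·(5)/[(10)·(6)·(3)] = 8/3
Sum: 560·(-2/7) + 4·(5/3) + (-14)·(-64/21) + (-410)·(8/3) = -1204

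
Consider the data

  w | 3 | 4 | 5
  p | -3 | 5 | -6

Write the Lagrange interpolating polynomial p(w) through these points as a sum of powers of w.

p(w) = -(19/2)w^2 + (149/2)w - 141

Build the Lagrange basis polynomials:
L_0(w) = (w - 4)(w - 5) / [2] = (1/2)w^2 - (9/2)w + 10
L_1(w) = (w - 3)(w - 5) / [-1] = -w^2 + 8w - 15
L_2(w) = (w - 3)(w - 4) / [2] = (1/2)w^2 - (7/2)w + 6
p(w) = (-3)·L_0 + 5·L_1 + (-6)·L_2
  (-3)·L_0(w) = -(3/2)w^2 + (27/2)w - 30
  5·L_1(w) = -5w^2 + 40w - 75
  (-6)·L_2(w) = -3w^2 + 21w - 36
Adding term by term: -(19/2)w^2 + (149/2)w - 141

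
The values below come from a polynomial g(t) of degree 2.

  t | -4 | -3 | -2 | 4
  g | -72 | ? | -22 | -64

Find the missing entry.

-43

The 3 known values determine g uniquely (degree ≤ 2).
L_0(-3) = (-1)·(-7)/[(-2)·(-8)] = 7/16
L_1(-3) = (1)·(-7)/[(2)·(-6)] = 7/12
L_2(-3) = (1)·(-1)/[(8)·(6)] = -1/48
Sum: (-72)·(7/16) + (-22)·(7/12) + (-64)·(-1/48) = -43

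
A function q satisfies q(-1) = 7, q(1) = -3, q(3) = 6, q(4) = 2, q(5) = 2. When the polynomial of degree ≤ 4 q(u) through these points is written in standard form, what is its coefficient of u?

Build the Lagrange basis polynomials:
L_0(u) = (u - 1)(u - 3)(u - 4)(u - 5) / [240] = (1/240)u^4 - (13/240)u^3 + (59/240)u^2 - (107/240)u + 1/4
L_1(u) = (u + 1)(u - 3)(u - 4)(u - 5) / [-48] = -(1/48)u^4 + (11/48)u^3 - (35/48)u^2 + (13/48)u + 5/4
L_2(u) = (u + 1)(u - 1)(u - 4)(u - 5) / [16] = (1/16)u^4 - (9/16)u^3 + (19/16)u^2 + (9/16)u - 5/4
L_3(u) = (u + 1)(u - 1)(u - 3)(u - 5) / [-15] = -(1/15)u^4 + (8/15)u^3 - (14/15)u^2 - (8/15)u + 1
L_4(u) = (u + 1)(u - 1)(u - 3)(u - 4) / [48] = (1/48)u^4 - (7/48)u^3 + (11/48)u^2 + (7/48)u - 1/4
q(u) = 7·L_0 + (-3)·L_1 + 6·L_2 + 2·L_3 + 2·L_4
Only the coefficient of u is needed; take it from each L_i and combine:
7·(-107/240) + (-3)·(13/48) + 6·(9/16) + 2·(-8/15) + 2·(7/48) = -4/3

-4/3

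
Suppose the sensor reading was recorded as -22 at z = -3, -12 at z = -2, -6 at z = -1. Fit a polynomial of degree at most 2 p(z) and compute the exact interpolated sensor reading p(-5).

Evaluate each Lagrange basis at z = -5:
L_0(-5) = (-3)·(-4)/[(-1)·(-2)] = 6
L_1(-5) = (-2)·(-4)/[(1)·(-1)] = -8
L_2(-5) = (-2)·(-3)/[(2)·(1)] = 3
Sum: (-22)·(6) + (-12)·(-8) + (-6)·(3) = -54

-54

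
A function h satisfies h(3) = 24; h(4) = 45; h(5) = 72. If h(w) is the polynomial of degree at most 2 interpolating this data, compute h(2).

Using Newton's divided-difference form:
h[3,4] = (45 - 24) / (4 - 3) = 21
h[4,5] = (72 - 45) / (5 - 4) = 27
h[3,4,5] = (27 - 21) / (5 - 3) = 3
h(2) = 24 + 21·(-1) + 3·(-1)·(-2) = 9

9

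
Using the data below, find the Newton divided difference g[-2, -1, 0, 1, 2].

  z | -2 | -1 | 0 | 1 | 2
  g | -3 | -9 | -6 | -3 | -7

1/12

g[-2,-1] = (-9 - (-3)) / (-1 - (-2)) = -6
g[-1,0] = (-6 - (-9)) / (0 - (-1)) = 3
g[0,1] = (-3 - (-6)) / (1 - 0) = 3
g[1,2] = (-7 - (-3)) / (2 - 1) = -4
g[-2,-1,0] = (3 - (-6)) / (0 - (-2)) = 9/2
g[-1,0,1] = (3 - 3) / (1 - (-1)) = 0
g[0,1,2] = (-4 - 3) / (2 - 0) = -7/2
g[-2,-1,0,1] = (0 - 9/2) / (1 - (-2)) = -3/2
g[-1,0,1,2] = (-7/2 - 0) / (2 - (-1)) = -7/6
g[-2,-1,0,1,2] = (-7/6 - (-3/2)) / (2 - (-2)) = 1/12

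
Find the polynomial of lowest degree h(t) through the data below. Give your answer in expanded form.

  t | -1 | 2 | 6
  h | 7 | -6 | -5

Newton's divided differences:
h[-1,2] = (-6 - 7) / (2 - (-1)) = -13/3
h[2,6] = (-5 - (-6)) / (6 - 2) = 1/4
h[-1,2,6] = (1/4 - (-13/3)) / (6 - (-1)) = 55/84
h(t) = 7 + (-13/3)·(t + 1) + (55/84)·(t + 1)(t - 2)
Expanding: h(t) = (55/84)t^2 - (419/84)t + 19/14

h(t) = (55/84)t^2 - (419/84)t + 19/14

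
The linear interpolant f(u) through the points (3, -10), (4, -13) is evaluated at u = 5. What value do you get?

Evaluate each Lagrange basis at u = 5:
L_0(5) = (1)/[(-1)] = -1
L_1(5) = (2)/[(1)] = 2
Sum: (-10)·(-1) + (-13)·(2) = -16

-16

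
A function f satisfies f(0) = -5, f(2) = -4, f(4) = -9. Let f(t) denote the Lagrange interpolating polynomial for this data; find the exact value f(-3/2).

L_0(-3/2) = (-7/2)·(-11/2)/[(-2)·(-4)] = 77/32
L_1(-3/2) = (-3/2)·(-11/2)/[(2)·(-2)] = -33/16
L_2(-3/2) = (-3/2)·(-7/2)/[(4)·(2)] = 21/32
Sum: (-5)·(77/32) + (-4)·(-33/16) + (-9)·(21/32) = -155/16

-155/16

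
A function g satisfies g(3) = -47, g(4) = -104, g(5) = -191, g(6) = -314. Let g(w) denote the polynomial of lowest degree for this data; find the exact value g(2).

-14

Evaluate each Lagrange basis at w = 2:
L_0(2) = (-2)·(-3)·(-4)/[(-1)·(-2)·(-3)] = 4
L_1(2) = (-1)·(-3)·(-4)/[(1)·(-1)·(-2)] = -6
L_2(2) = (-1)·(-2)·(-4)/[(2)·(1)·(-1)] = 4
L_3(2) = (-1)·(-2)·(-3)/[(3)·(2)·(1)] = -1
Sum: (-47)·(4) + (-104)·(-6) + (-191)·(4) + (-314)·(-1) = -14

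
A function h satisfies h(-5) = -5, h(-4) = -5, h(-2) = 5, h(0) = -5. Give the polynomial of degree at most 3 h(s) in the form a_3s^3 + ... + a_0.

L_0(s) = (s + 4)(s + 2)s / [-15] = -(1/15)s^3 - (2/5)s^2 - (8/15)s
L_1(s) = (s + 5)(s + 2)s / [8] = (1/8)s^3 + (7/8)s^2 + (5/4)s
L_2(s) = (s + 5)(s + 4)s / [-12] = -(1/12)s^3 - (3/4)s^2 - (5/3)s
L_3(s) = (s + 5)(s + 4)(s + 2) / [40] = (1/40)s^3 + (11/40)s^2 + (19/20)s + 1
h(s) = (-5)·L_0 + (-5)·L_1 + 5·L_2 + (-5)·L_3
  (-5)·L_0(s) = (1/3)s^3 + 2s^2 + (8/3)s
  (-5)·L_1(s) = -(5/8)s^3 - (35/8)s^2 - (25/4)s
  5·L_2(s) = -(5/12)s^3 - (15/4)s^2 - (25/3)s
  (-5)·L_3(s) = -(1/8)s^3 - (11/8)s^2 - (19/4)s - 5
Adding term by term: -(5/6)s^3 - (15/2)s^2 - (50/3)s - 5

h(s) = -(5/6)s^3 - (15/2)s^2 - (50/3)s - 5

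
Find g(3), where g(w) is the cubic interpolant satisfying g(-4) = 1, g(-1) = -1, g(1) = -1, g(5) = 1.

L_0(3) = (4)·(2)·(-2)/[(-3)·(-5)·(-9)] = 16/135
L_1(3) = (7)·(2)·(-2)/[(3)·(-2)·(-6)] = -7/9
L_2(3) = (7)·(4)·(-2)/[(5)·(2)·(-4)] = 7/5
L_3(3) = (7)·(4)·(2)/[(9)·(6)·(4)] = 7/27
Sum: 1·(16/135) + (-1)·(-7/9) + (-1)·(7/5) + 1·(7/27) = -11/45

-11/45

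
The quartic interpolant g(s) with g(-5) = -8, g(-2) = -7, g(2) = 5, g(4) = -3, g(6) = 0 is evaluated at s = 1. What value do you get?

L_0(1) = (3)·(-1)·(-3)·(-5)/[(-3)·(-7)·(-9)·(-11)] = -5/231
L_1(1) = (6)·(-1)·(-3)·(-5)/[(3)·(-4)·(-6)·(-8)] = 5/32
L_2(1) = (6)·(3)·(-3)·(-5)/[(7)·(4)·(-2)·(-4)] = 135/112
L_3(1) = (6)·(3)·(-1)·(-5)/[(9)·(6)·(2)·(-2)] = -5/12
L_4(1) = (6)·(3)·(-1)·(-3)/[(11)·(8)·(4)·(2)] = 27/352
Sum: (-8)·(-5/231) + (-7)·(5/32) + 5·(135/112) + (-3)·(-5/12) + 0 = 46985/7392

46985/7392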